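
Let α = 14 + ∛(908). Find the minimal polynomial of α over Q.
m_α(x) = x^3 - 42x^2 + 588x - 3652

Set β = α - 14 = ∛(908), so β^3 = 908. Then (α - 14)^3 - 908 = 0, i.e. α is a root of g(x) = (x - 14)^3 - 908 = x^3 - 42x^2 + 588x - 3652. Since g(x) = h(x - 14) where h(x) = x^3 - 908, and h is irreducible over Q (because 908 is not a perfect cube, so h has no rational root, and a monic cubic with no rational root is irreducible), g is also irreducible (irreducibility is preserved under the substitution x → x - 14). Hence m_α(x) = x^3 - 42x^2 + 588x - 3652.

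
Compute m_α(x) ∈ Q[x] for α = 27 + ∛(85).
m_α(x) = x^3 - 81x^2 + 2187x - 19768

Set β = α - 27 = ∛(85), so β^3 = 85. Then (α - 27)^3 - 85 = 0, i.e. α is a root of g(x) = (x - 27)^3 - 85 = x^3 - 81x^2 + 2187x - 19768. Since g(x) = h(x - 27) where h(x) = x^3 - 85, and h is irreducible over Q (because 85 is not a perfect cube, so h has no rational root, and a monic cubic with no rational root is irreducible), g is also irreducible (irreducibility is preserved under the substitution x → x - 27). Hence m_α(x) = x^3 - 81x^2 + 2187x - 19768.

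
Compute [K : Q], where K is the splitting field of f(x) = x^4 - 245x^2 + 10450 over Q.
[K : Q] = 4

Solving the quadratic in x^2: x^2 = (245 ± √(245^2 - 4·10450))/2 = (245 ± √18225)/2 = (245 ± 135)/2, giving x^2 = 55 or x^2 = 190. So f(x) = (x^2 - 55)(x^2 - 190) and the roots of f are ±√55, ±√190. Hence the splitting field is K = Q(√55, √190). Since 55 and 190 are distinct squarefree integers > 1, their product 10450 is not a perfect square, so √190 ∉ Q(√55). By the tower law [K:Q] = [Q(√55,√190):Q(√55)] · [Q(√55):Q] = 2 · 2 = 4.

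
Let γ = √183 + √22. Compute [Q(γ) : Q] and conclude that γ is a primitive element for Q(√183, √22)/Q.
[Q(γ) : Q] = 4 (equivalently, Q(γ) = Q(√183, √22))

Obviously Q(γ) ⊆ Q(√183, √22), and [Q(√183, √22):Q] = 4 (since 183, 22 are distinct squarefree integers > 1 with 4026 not a perfect square). To show equality we compute the minimal polynomial of γ. From γ = √183 + √22: γ^2 = 183 + 2√(4026) + 22 = 205 + 2√(4026), so γ^2 - 205 = 2√(4026); squaring, (γ^2 - 205)^2 = 4·4026, i.e. γ^4 - 410γ^2 + 42025 - 16104 = 0, i.e. γ^4 - 410γ^2 + 25921 = 0. So γ is a root of x^4 - 410x^2 + 25921. This polynomial is irreducible over Q: it has no rational root (each ±√183 ± √22 is irrational), and any factorization into two quadratics over Q would force √(4026) ∈ Q (pairing opposite roots) or √183, √22 ∈ Q (other pairings), all impossible. Hence [Q(γ):Q] = 4 = [Q(√183, √22):Q], so Q(γ) = Q(√183, √22).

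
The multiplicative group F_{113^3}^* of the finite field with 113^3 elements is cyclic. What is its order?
|F_{113^3}^*| = 1442896

F_{113^3} has 113^3 = 1442897 elements; its multiplicative group consists of all nonzero elements, so |F_{113^3}^*| = 1442897 - 1 = 1442896. (It is cyclic since any finite subgroup of the multiplicative group of a field is cyclic.)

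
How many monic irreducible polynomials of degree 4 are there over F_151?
There are 129965700 monic irreducible polynomials of degree 4 over F_151

Each element of F_{151^4} that lies in no proper subfield is a root of exactly one monic irreducible of degree 4 over F_151, and each such polynomial has 4 distinct roots in F_{151^4}. By Möbius inversion the count is N_151(4) = (1/4) Σ_{d|4} μ(4/d) · 151^d = (1/4)(μ(4)·151^1 + μ(2)·151^2 + μ(1)·151^4) = 519862800/4 = 129965700.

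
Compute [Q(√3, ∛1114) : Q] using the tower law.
[Q(√3, ∛1114) : Q] = 6

Let L = Q(√3, ∛1114). Since Q(√3) ⊂ L and [Q(√3):Q] = 2, the tower law gives 2 | [L:Q]. Likewise Q(∛1114) ⊂ L with [Q(∛1114):Q] = 3 (because 1114 is not a perfect cube), so 3 | [L:Q]. As gcd(2,3) = 1, [L:Q] is divisible by 6. Conversely L is generated over Q by √3 and ∛1114, so [L:Q] ≤ 2·3 = 6. Therefore [Q(√3, ∛1114) : Q] = 6.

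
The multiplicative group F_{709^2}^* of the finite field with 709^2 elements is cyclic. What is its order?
|F_{709^2}^*| = 502680

F_{709^2} has 709^2 = 502681 elements; its multiplicative group consists of all nonzero elements, so |F_{709^2}^*| = 502681 - 1 = 502680. (It is cyclic since any finite subgroup of the multiplicative group of a field is cyclic.)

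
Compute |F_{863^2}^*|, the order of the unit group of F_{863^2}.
|F_{863^2}^*| = 744768

F_{863^2} has 863^2 = 744769 elements; its multiplicative group consists of all nonzero elements, so |F_{863^2}^*| = 744769 - 1 = 744768. (It is cyclic since any finite subgroup of the multiplicative group of a field is cyclic.)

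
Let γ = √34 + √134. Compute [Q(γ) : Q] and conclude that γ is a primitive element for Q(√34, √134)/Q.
[Q(γ) : Q] = 4 (equivalently, Q(γ) = Q(√34, √134))

Obviously Q(γ) ⊆ Q(√34, √134), and [Q(√34, √134):Q] = 4 (since 34, 134 are distinct squarefree integers > 1 with 4556 not a perfect square). To show equality we compute the minimal polynomial of γ. From γ = √34 + √134: γ^2 = 34 + 2√(4556) + 134 = 168 + 2√(4556), so γ^2 - 168 = 2√(4556); squaring, (γ^2 - 168)^2 = 4·4556, i.e. γ^4 - 336γ^2 + 28224 - 18224 = 0, i.e. γ^4 - 336γ^2 + 10000 = 0. So γ is a root of x^4 - 336x^2 + 10000. This polynomial is irreducible over Q: it has no rational root (each ±√34 ± √134 is irrational), and any factorization into two quadratics over Q would force √(4556) ∈ Q (pairing opposite roots) or √34, √134 ∈ Q (other pairings), all impossible. Hence [Q(γ):Q] = 4 = [Q(√34, √134):Q], so Q(γ) = Q(√34, √134).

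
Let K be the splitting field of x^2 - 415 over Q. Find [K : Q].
[K : Q] = 2

f(x) = x^2 - 415 factors as (x - √415)(x + √415). The splitting field is K = Q(√415). Since 415 is squarefree and > 1, it is not a perfect square, so x^2 - 415 is irreducible over Q and [Q(√415) : Q] = 2. Hence [K : Q] = 2.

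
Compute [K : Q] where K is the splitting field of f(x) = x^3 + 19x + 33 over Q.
[K : Q] = 6

By the rational root test, any rational root of the monic integer polynomial f(x) = x^3 + 19x + 33 must be an integer dividing the constant term 33, i.e. one of ±{1, 3, 11, 33}. Evaluating: f(1) = 53, f(-1) = 13, f(3) = 117, f(-3) = -51, f(11) = 1573, f(-11) = -1507, f(33) = 36597, f(-33) = -36531; none is 0, so f has no rational root and is therefore irreducible over Q (a cubic with no linear factor over a field is irreducible). For an irreducible cubic, the Galois group is A_3 or S_3 according as the discriminant disc(f) = -4a^3 - 27b^2 = -4·(19)^3 - 27·(33)^2 = -56839 is or is not a square in Q. Here disc(f) = -56839 is not a perfect square in Q, so the Galois group of f over Q is not contained in A_3 and must be all of S_3. The splitting field has degree |S_3| = 6 over Q, so [K : Q] = 6.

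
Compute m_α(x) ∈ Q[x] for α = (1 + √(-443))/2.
m_α(x) = x^2 - x + 111

From 2α - 1 = √(-443), squaring gives (2α - 1)^2 = -443, i.e. 4α^2 - 4α + 1 = -443, so α^2 - α + (1 + 443)/4 = 0. Since -443 ≡ 1 (mod 4), (1 + 443)/4 = 111 ∈ Z. The polynomial x^2 - x + 111 has discriminant 1 - 4·(111) = -443, which is not a perfect square in Q (d = -443 is squarefree and ≠ 1), so x^2 - x + 111 is irreducible over Q. It is the minimal polynomial of α.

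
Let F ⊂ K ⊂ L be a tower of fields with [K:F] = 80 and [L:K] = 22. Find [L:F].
[L:F] = 1760

The tower law says that for any tower of field extensions F ⊂ K ⊂ L with finite degrees, [L:F] = [L:K] · [K:F]. Here this gives [L:F] = 22 · 80 = 1760.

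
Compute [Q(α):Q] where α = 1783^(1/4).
[Q(α):Q] = 4

α is a root of x^4 - 1783. By Eisenstein's criterion at the prime p = 1783 (which divides the constant term 1783 but p^2 = 3179089 does not, since 1783 is squarefree), x^4 - 1783 is irreducible over Q. Hence [Q(α):Q] = 4.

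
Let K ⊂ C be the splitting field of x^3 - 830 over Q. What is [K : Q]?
[K : Q] = 6

The roots of x^3 - 830 are ∛830, ω∛830, ω^2∛830 where ω = e^(2πi/3) is a primitive cube root of unity, so K = Q(∛830, ω). Now [Q(∛830):Q] = 3 (since 830 is not a perfect cube, x^3 - 830 is irreducible) and [Q(ω):Q] = 2. Both 2 and 3 divide [K:Q], and [K:Q] ≤ 3·2 = 6, so [K:Q] = 6. (Equivalently: Q(∛830) ⊂ R but ω ∉ R, so [K : Q(∛830)] = 2.)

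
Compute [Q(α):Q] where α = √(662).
[Q(α):Q] = 2

[Q(α):Q] equals the degree of the minimal polynomial of α. Here α^2 = 662 and x^2 - 662 is irreducible (d = 662 is squarefree, ≠ 1, hence not a square), so deg(m_α) = 2. Thus [Q(α):Q] = 2.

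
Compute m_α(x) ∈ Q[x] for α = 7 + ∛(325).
m_α(x) = x^3 - 21x^2 + 147x - 668

Set β = α - 7 = ∛(325), so β^3 = 325. Then (α - 7)^3 - 325 = 0, i.e. α is a root of g(x) = (x - 7)^3 - 325 = x^3 - 21x^2 + 147x - 668. Since g(x) = h(x - 7) where h(x) = x^3 - 325, and h is irreducible over Q (because 325 is not a perfect cube, so h has no rational root, and a monic cubic with no rational root is irreducible), g is also irreducible (irreducibility is preserved under the substitution x → x - 7). Hence m_α(x) = x^3 - 21x^2 + 147x - 668.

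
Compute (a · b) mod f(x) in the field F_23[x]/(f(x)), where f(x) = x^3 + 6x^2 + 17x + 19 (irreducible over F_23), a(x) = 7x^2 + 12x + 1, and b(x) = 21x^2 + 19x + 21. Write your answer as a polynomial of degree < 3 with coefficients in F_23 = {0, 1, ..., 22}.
a · b ≡ 5x^2 + 16x + 11 (mod f(x))

Multiply in F_23[x]: a(x)·b(x) = (7x^2 + 12x + 1)·(21x^2 + 19x + 21) = 9x^4 + 17x^3 + 5x^2 + 18x + 21. This has degree ≥ 3, so divide by f(x) over F_23: 9x^4 + 17x^3 + 5x^2 + 18x + 21 = (9x + 9)·(x^3 + 6x^2 + 17x + 19) + (5x^2 + 16x + 11). Hence a·b ≡ 5x^2 + 16x + 11 (mod f). (F_23[x]/(f) is a field with 23^3 = 12167 elements since f is irreducible of degree 3.)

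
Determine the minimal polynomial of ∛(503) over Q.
m_α(x) = x^3 - 503

α satisfies α^3 = 503, so x^3 - 503 annihilates α. By the rational root test, a rational root p/q (in lowest terms) of x^3 - 503 would satisfy p^3 = 503 q^3, forcing q = 1 and p^3 = 503; but 503 is not a perfect cube, contradiction. A monic cubic over Q with no rational root is irreducible (any nontrivial factorization would include a linear factor). Hence x^3 - 503 is the minimal polynomial of α, and in particular [Q(α):Q] = 3.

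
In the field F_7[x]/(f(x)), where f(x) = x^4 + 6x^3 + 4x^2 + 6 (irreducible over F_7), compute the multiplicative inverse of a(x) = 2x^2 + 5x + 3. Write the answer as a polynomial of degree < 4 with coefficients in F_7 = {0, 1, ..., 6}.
a(x)^(-1) ≡ x^3 + 3x^2 + 6x + 3 (mod f(x))

Since f is irreducible over F_7, F_7[x]/(f) is a field and a(x) ≠ 0 has an inverse. Apply the extended Euclidean algorithm to f(x) and a(x) in F_7[x]: f(x) = (4x^2 + 3)·a(x) + (6x + 4);  a(x) = (5x + 1)·(6x + 4) + (6). The last nonzero remainder is the constant 6 = gcd(f, a) in F_7. Back-substituting through the division chain expresses 6 = s(x)·a(x) + t(x)·f(x) with s(x) ≡ 6x^3 + 4x^2 + x + 4 (mod f), so (6x^3 + 4x^2 + x + 4)·a(x) ≡ 6 (mod f). Multiplying by 6^(-1) ≡ 6 in F_7 gives a(x)^(-1) ≡ 6·(6x^3 + 4x^2 + x + 4) ≡ x^3 + 3x^2 + 6x + 3 (mod f). Check: (2x^2 + 5x + 3)·(x^3 + 3x^2 + 6x + 3) = 2x^5 + 4x^4 + 2x^3 + 3x^2 + 5x + 2 ≡ 1 (mod x^4 + 6x^3 + 4x^2 + 6).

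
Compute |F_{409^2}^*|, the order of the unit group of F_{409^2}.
|F_{409^2}^*| = 167280

F_{409^2} has 409^2 = 167281 elements; its multiplicative group consists of all nonzero elements, so |F_{409^2}^*| = 167281 - 1 = 167280. (It is cyclic since any finite subgroup of the multiplicative group of a field is cyclic.)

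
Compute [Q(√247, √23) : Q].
[Q(√247, √23) : Q] = 4

[Q(√247):Q] = 2 (min poly x^2 - 247, irreducible since 247 is squarefree > 1). For the top step, suppose √23 ∈ Q(√247), say √23 = c + d√247 with c, d ∈ Q. Squaring: 23 = c^2 + 247d^2 + 2cd√247. Since √247 ∉ Q this forces 2cd = 0. If d = 0 then √23 = c ∈ Q, contradicting 23 squarefree > 1. If c = 0 then 23 = 247d^2, so 247·23 = (247d)^2 is a perfect square in Q — but 247·23 = 5681 is not a perfect square (since 247 and 23 are distinct squarefree integers). Contradiction. Hence √23 ∉ Q(√247), so x^2 - 23 stays irreducible over Q(√247) and [Q(√247, √23) : Q(√247)] = 2. By the tower law, [Q(√247, √23) : Q] = 2 · 2 = 4.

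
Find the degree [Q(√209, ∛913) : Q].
[Q(√209, ∛913) : Q] = 6

Let L = Q(√209, ∛913). Since Q(√209) ⊂ L and [Q(√209):Q] = 2, the tower law gives 2 | [L:Q]. Likewise Q(∛913) ⊂ L with [Q(∛913):Q] = 3 (because 913 is not a perfect cube), so 3 | [L:Q]. As gcd(2,3) = 1, [L:Q] is divisible by 6. Conversely L is generated over Q by √209 and ∛913, so [L:Q] ≤ 2·3 = 6. Therefore [Q(√209, ∛913) : Q] = 6.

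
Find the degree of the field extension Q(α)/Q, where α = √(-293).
[Q(α):Q] = 2

[Q(α):Q] equals the degree of the minimal polynomial of α. Here α^2 = -293 and x^2 + 293 is irreducible (d = -293 is squarefree, ≠ 1, hence not a square), so deg(m_α) = 2. Thus [Q(α):Q] = 2.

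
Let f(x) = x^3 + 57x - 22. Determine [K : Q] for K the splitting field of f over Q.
[K : Q] = 6

By the rational root test, any rational root of the monic integer polynomial f(x) = x^3 + 57x - 22 must be an integer dividing the constant term -22, i.e. one of ±{1, 2, 11, 22}. Evaluating: f(1) = 36, f(-1) = -80, f(2) = 100, f(-2) = -144, f(11) = 1936, f(-11) = -1980, f(22) = 11880, f(-22) = -11924; none is 0, so f has no rational root and is therefore irreducible over Q (a cubic with no linear factor over a field is irreducible). For an irreducible cubic, the Galois group is A_3 or S_3 according as the discriminant disc(f) = -4a^3 - 27b^2 = -4·(57)^3 - 27·(-22)^2 = -753840 is or is not a square in Q. Here disc(f) = -753840 is not a perfect square in Q, so the Galois group of f over Q is not contained in A_3 and must be all of S_3. The splitting field has degree |S_3| = 6 over Q, so [K : Q] = 6.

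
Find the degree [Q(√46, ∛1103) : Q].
[Q(√46, ∛1103) : Q] = 6

Let L = Q(√46, ∛1103). Since Q(√46) ⊂ L and [Q(√46):Q] = 2, the tower law gives 2 | [L:Q]. Likewise Q(∛1103) ⊂ L with [Q(∛1103):Q] = 3 (because 1103 is not a perfect cube), so 3 | [L:Q]. As gcd(2,3) = 1, [L:Q] is divisible by 6. Conversely L is generated over Q by √46 and ∛1103, so [L:Q] ≤ 2·3 = 6. Therefore [Q(√46, ∛1103) : Q] = 6.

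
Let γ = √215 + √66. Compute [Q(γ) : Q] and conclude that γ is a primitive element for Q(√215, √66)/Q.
[Q(γ) : Q] = 4 (equivalently, Q(γ) = Q(√215, √66))

Obviously Q(γ) ⊆ Q(√215, √66), and [Q(√215, √66):Q] = 4 (since 215, 66 are distinct squarefree integers > 1 with 14190 not a perfect square). To show equality we compute the minimal polynomial of γ. From γ = √215 + √66: γ^2 = 215 + 2√(14190) + 66 = 281 + 2√(14190), so γ^2 - 281 = 2√(14190); squaring, (γ^2 - 281)^2 = 4·14190, i.e. γ^4 - 562γ^2 + 78961 - 56760 = 0, i.e. γ^4 - 562γ^2 + 22201 = 0. So γ is a root of x^4 - 562x^2 + 22201. This polynomial is irreducible over Q: it has no rational root (each ±√215 ± √66 is irrational), and any factorization into two quadratics over Q would force √(14190) ∈ Q (pairing opposite roots) or √215, √66 ∈ Q (other pairings), all impossible. Hence [Q(γ):Q] = 4 = [Q(√215, √66):Q], so Q(γ) = Q(√215, √66).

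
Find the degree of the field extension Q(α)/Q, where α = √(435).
[Q(α):Q] = 2

[Q(α):Q] equals the degree of the minimal polynomial of α. Here α^2 = 435 and x^2 - 435 is irreducible (d = 435 is squarefree, ≠ 1, hence not a square), so deg(m_α) = 2. Thus [Q(α):Q] = 2.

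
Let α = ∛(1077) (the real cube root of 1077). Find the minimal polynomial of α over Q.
m_α(x) = x^3 - 1077

α satisfies α^3 = 1077, so x^3 - 1077 annihilates α. By the rational root test, a rational root p/q (in lowest terms) of x^3 - 1077 would satisfy p^3 = 1077 q^3, forcing q = 1 and p^3 = 1077; but 1077 is not a perfect cube, contradiction. A monic cubic over Q with no rational root is irreducible (any nontrivial factorization would include a linear factor). Hence x^3 - 1077 is the minimal polynomial of α, and in particular [Q(α):Q] = 3.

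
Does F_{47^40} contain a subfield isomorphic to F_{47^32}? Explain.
No: F_{47^32} is not a subfield of F_{47^40}

F_{p^m} embeds in F_{p^n} iff m | n. Here 32 ∤ 40 (since 40 = 1·32 + 8 with remainder 8 ≠ 0), so F_{47^32} is not a subfield of F_{47^40}. Equivalently: if it were, the tower law would give 32 = [F_{47^32}:F_47] dividing [F_{47^40}:F_47] = 40, contradiction.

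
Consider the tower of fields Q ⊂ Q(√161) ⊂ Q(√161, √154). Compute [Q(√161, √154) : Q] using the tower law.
[Q(√161, √154) : Q] = 4

[Q(√161):Q] = 2 (min poly x^2 - 161, irreducible since 161 is squarefree > 1). For the top step, suppose √154 ∈ Q(√161), say √154 = c + d√161 with c, d ∈ Q. Squaring: 154 = c^2 + 161d^2 + 2cd√161. Since √161 ∉ Q this forces 2cd = 0. If d = 0 then √154 = c ∈ Q, contradicting 154 squarefree > 1. If c = 0 then 154 = 161d^2, so 161·154 = (161d)^2 is a perfect square in Q — but 161·154 = 24794 is not a perfect square (since 161 and 154 are distinct squarefree integers). Contradiction. Hence √154 ∉ Q(√161), so x^2 - 154 stays irreducible over Q(√161) and [Q(√161, √154) : Q(√161)] = 2. By the tower law, [Q(√161, √154) : Q] = 2 · 2 = 4.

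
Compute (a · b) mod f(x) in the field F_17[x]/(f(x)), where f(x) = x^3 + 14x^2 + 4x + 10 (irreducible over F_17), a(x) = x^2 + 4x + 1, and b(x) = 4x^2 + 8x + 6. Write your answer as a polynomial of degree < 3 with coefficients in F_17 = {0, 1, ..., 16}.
a · b ≡ 15x^2 + x + 3 (mod f(x))

Multiply in F_17[x]: a(x)·b(x) = (x^2 + 4x + 1)·(4x^2 + 8x + 6) = 4x^4 + 7x^3 + 8x^2 + 15x + 6. This has degree ≥ 3, so divide by f(x) over F_17: 4x^4 + 7x^3 + 8x^2 + 15x + 6 = (4x + 2)·(x^3 + 14x^2 + 4x + 10) + (15x^2 + x + 3). Hence a·b ≡ 15x^2 + x + 3 (mod f). (F_17[x]/(f) is a field with 17^3 = 4913 elements since f is irreducible of degree 3.)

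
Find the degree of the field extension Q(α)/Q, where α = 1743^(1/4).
[Q(α):Q] = 4

α is a root of x^4 - 1743. By Eisenstein's criterion at the prime p = 3 (which divides the constant term 1743 but p^2 = 9 does not, since 1743 is squarefree), x^4 - 1743 is irreducible over Q. Hence [Q(α):Q] = 4.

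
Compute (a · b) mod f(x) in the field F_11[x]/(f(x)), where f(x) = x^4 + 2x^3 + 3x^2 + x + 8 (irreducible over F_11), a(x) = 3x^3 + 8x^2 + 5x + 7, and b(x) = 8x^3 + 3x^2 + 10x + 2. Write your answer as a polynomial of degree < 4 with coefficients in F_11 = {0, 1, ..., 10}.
a · b ≡ 4x^3 + 9x^2 + 7x + 7 (mod f(x))

Multiply in F_11[x]: a(x)·b(x) = (3x^3 + 8x^2 + 5x + 7)·(8x^3 + 3x^2 + 10x + 2) = 2x^6 + 7x^5 + 6x^4 + 3x^3 + 10x^2 + 3x + 3. This has degree ≥ 4, so divide by f(x) over F_11: 2x^6 + 7x^5 + 6x^4 + 3x^3 + 10x^2 + 3x + 3 = (2x^2 + 3x + 5)·(x^4 + 2x^3 + 3x^2 + x + 8) + (4x^3 + 9x^2 + 7x + 7). Hence a·b ≡ 4x^3 + 9x^2 + 7x + 7 (mod f). (F_11[x]/(f) is a field with 11^4 = 14641 elements since f is irreducible of degree 4.)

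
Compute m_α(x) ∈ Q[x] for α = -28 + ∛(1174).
m_α(x) = x^3 + 84x^2 + 2352x + 20778

Set β = α + 28 = ∛(1174), so β^3 = 1174. Then (α + 28)^3 - 1174 = 0, i.e. α is a root of g(x) = (x + 28)^3 - 1174 = x^3 + 84x^2 + 2352x + 20778. Since g(x) = h(x + 28) where h(x) = x^3 - 1174, and h is irreducible over Q (because 1174 is not a perfect cube, so h has no rational root, and a monic cubic with no rational root is irreducible), g is also irreducible (irreducibility is preserved under the substitution x → x + 28). Hence m_α(x) = x^3 + 84x^2 + 2352x + 20778.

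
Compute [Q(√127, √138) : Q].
[Q(√127, √138) : Q] = 4

[Q(√127):Q] = 2 (min poly x^2 - 127, irreducible since 127 is squarefree > 1). For the top step, suppose √138 ∈ Q(√127), say √138 = c + d√127 with c, d ∈ Q. Squaring: 138 = c^2 + 127d^2 + 2cd√127. Since √127 ∉ Q this forces 2cd = 0. If d = 0 then √138 = c ∈ Q, contradicting 138 squarefree > 1. If c = 0 then 138 = 127d^2, so 127·138 = (127d)^2 is a perfect square in Q — but 127·138 = 17526 is not a perfect square (since 127 and 138 are distinct squarefree integers). Contradiction. Hence √138 ∉ Q(√127), so x^2 - 138 stays irreducible over Q(√127) and [Q(√127, √138) : Q(√127)] = 2. By the tower law, [Q(√127, √138) : Q] = 2 · 2 = 4.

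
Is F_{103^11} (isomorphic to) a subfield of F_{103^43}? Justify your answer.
No: F_{103^11} is not a subfield of F_{103^43}

F_{p^m} embeds in F_{p^n} iff m | n. Here 11 ∤ 43 (since 43 = 3·11 + 10 with remainder 10 ≠ 0), so F_{103^11} is not a subfield of F_{103^43}. Equivalently: if it were, the tower law would give 11 = [F_{103^11}:F_103] dividing [F_{103^43}:F_103] = 43, contradiction.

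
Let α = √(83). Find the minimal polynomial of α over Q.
m_α(x) = x^2 - 83

α satisfies α^2 - 83 = 0, so x^2 - 83 annihilates α. Since d = 83 is squarefree and ≠ 1, it is not a perfect square in Q, so x^2 - 83 has no rational root and is therefore irreducible over Q (a degree-2 polynomial over a field is irreducible iff it has no root). Hence m_α(x) = x^2 - 83.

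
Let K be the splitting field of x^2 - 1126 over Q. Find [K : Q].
[K : Q] = 2

f(x) = x^2 - 1126 factors as (x - √1126)(x + √1126). The splitting field is K = Q(√1126). Since 1126 is squarefree and > 1, it is not a perfect square, so x^2 - 1126 is irreducible over Q and [Q(√1126) : Q] = 2. Hence [K : Q] = 2.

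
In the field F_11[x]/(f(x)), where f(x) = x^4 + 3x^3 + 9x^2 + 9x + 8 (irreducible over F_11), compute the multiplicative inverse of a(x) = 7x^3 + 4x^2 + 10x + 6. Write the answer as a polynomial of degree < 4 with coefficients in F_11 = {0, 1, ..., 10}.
a(x)^(-1) ≡ x^3 + 9x^2 + 10x + 6 (mod f(x))

Since f is irreducible over F_11, F_11[x]/(f) is a field and a(x) ≠ 0 has an inverse. Apply the extended Euclidean algorithm to f(x) and a(x) in F_11[x]: f(x) = (8x + 10)·a(x) + (10x^2 + 4x + 3);  a(x) = (4x + 1)·(10x^2 + 4x + 3) + (5x + 3);  (10x^2 + 4x + 3) = (2x + 4)·(5x + 3) + (2). The last nonzero remainder is the constant 2 = gcd(f, a) in F_11. Back-substituting through the division chain expresses 2 = s(x)·a(x) + t(x)·f(x) with s(x) ≡ 2x^3 + 7x^2 + 9x + 1 (mod f), so (2x^3 + 7x^2 + 9x + 1)·a(x) ≡ 2 (mod f). Multiplying by 2^(-1) ≡ 6 in F_11 gives a(x)^(-1) ≡ 6·(2x^3 + 7x^2 + 9x + 1) ≡ x^3 + 9x^2 + 10x + 6 (mod f). Check: (7x^3 + 4x^2 + 10x + 6)·(x^3 + 9x^2 + 10x + 6) = 7x^6 + x^5 + 6x^4 + 2x^3 + 2x^2 + 10x + 3 ≡ 1 (mod x^4 + 3x^3 + 9x^2 + 9x + 8).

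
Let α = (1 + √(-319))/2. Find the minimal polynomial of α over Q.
m_α(x) = x^2 - x + 80

From 2α - 1 = √(-319), squaring gives (2α - 1)^2 = -319, i.e. 4α^2 - 4α + 1 = -319, so α^2 - α + (1 + 319)/4 = 0. Since -319 ≡ 1 (mod 4), (1 + 319)/4 = 80 ∈ Z. The polynomial x^2 - x + 80 has discriminant 1 - 4·(80) = -319, which is not a perfect square in Q (d = -319 is squarefree and ≠ 1), so x^2 - x + 80 is irreducible over Q. It is the minimal polynomial of α.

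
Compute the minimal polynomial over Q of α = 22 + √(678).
m_α(x) = x^2 - 44x - 194

From α - 22 = √(678), squaring gives (α - 22)^2 = 678, i.e. α^2 - 44α + 484 = 678, so α^2 - 44α - 194 = 0. The discriminant of x^2 - 44x - 194 is (-44)^2 - 4·(-194) = 1936 + 776 = 2712, and 4·(678) is not a perfect square in Q since 678 is squarefree and ≠ 1. Hence x^2 - 44x - 194 is irreducible over Q and is the minimal polynomial of α.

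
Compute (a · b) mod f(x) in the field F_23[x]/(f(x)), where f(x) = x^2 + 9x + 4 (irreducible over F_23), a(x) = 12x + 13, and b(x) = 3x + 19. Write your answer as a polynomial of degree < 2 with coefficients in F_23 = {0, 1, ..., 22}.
a · b ≡ 12x + 11 (mod f(x))

Multiply in F_23[x]: a(x)·b(x) = (12x + 13)·(3x + 19) = 13x^2 + 14x + 17. This has degree ≥ 2, so divide by f(x) over F_23: 13x^2 + 14x + 17 = (13)·(x^2 + 9x + 4) + (12x + 11). Hence a·b ≡ 12x + 11 (mod f). (F_23[x]/(f) is a field with 23^2 = 529 elements since f is irreducible of degree 2.)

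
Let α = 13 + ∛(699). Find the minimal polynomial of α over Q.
m_α(x) = x^3 - 39x^2 + 507x - 2896

Set β = α - 13 = ∛(699), so β^3 = 699. Then (α - 13)^3 - 699 = 0, i.e. α is a root of g(x) = (x - 13)^3 - 699 = x^3 - 39x^2 + 507x - 2896. Since g(x) = h(x - 13) where h(x) = x^3 - 699, and h is irreducible over Q (because 699 is not a perfect cube, so h has no rational root, and a monic cubic with no rational root is irreducible), g is also irreducible (irreducibility is preserved under the substitution x → x - 13). Hence m_α(x) = x^3 - 39x^2 + 507x - 2896.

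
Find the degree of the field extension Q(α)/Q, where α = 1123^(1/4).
[Q(α):Q] = 4

α is a root of x^4 - 1123. By Eisenstein's criterion at the prime p = 1123 (which divides the constant term 1123 but p^2 = 1261129 does not, since 1123 is squarefree), x^4 - 1123 is irreducible over Q. Hence [Q(α):Q] = 4.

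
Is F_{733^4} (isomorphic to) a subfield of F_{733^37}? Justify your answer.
No: F_{733^4} is not a subfield of F_{733^37}

F_{p^m} embeds in F_{p^n} iff m | n. Here 4 ∤ 37 (since 37 = 9·4 + 1 with remainder 1 ≠ 0), so F_{733^4} is not a subfield of F_{733^37}. Equivalently: if it were, the tower law would give 4 = [F_{733^4}:F_733] dividing [F_{733^37}:F_733] = 37, contradiction.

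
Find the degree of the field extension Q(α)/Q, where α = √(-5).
[Q(α):Q] = 2

[Q(α):Q] equals the degree of the minimal polynomial of α. Here α^2 = -5 and x^2 + 5 is irreducible (d = -5 is squarefree, ≠ 1, hence not a square), so deg(m_α) = 2. Thus [Q(α):Q] = 2.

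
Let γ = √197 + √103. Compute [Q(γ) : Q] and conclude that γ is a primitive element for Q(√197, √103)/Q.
[Q(γ) : Q] = 4 (equivalently, Q(γ) = Q(√197, √103))

Obviously Q(γ) ⊆ Q(√197, √103), and [Q(√197, √103):Q] = 4 (since 197, 103 are distinct squarefree integers > 1 with 20291 not a perfect square). To show equality we compute the minimal polynomial of γ. From γ = √197 + √103: γ^2 = 197 + 2√(20291) + 103 = 300 + 2√(20291), so γ^2 - 300 = 2√(20291); squaring, (γ^2 - 300)^2 = 4·20291, i.e. γ^4 - 600γ^2 + 90000 - 81164 = 0, i.e. γ^4 - 600γ^2 + 8836 = 0. So γ is a root of x^4 - 600x^2 + 8836. This polynomial is irreducible over Q: it has no rational root (each ±√197 ± √103 is irrational), and any factorization into two quadratics over Q would force √(20291) ∈ Q (pairing opposite roots) or √197, √103 ∈ Q (other pairings), all impossible. Hence [Q(γ):Q] = 4 = [Q(√197, √103):Q], so Q(γ) = Q(√197, √103).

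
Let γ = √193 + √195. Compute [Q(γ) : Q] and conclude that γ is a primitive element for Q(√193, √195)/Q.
[Q(γ) : Q] = 4 (equivalently, Q(γ) = Q(√193, √195))

Obviously Q(γ) ⊆ Q(√193, √195), and [Q(√193, √195):Q] = 4 (since 193, 195 are distinct squarefree integers > 1 with 37635 not a perfect square). To show equality we compute the minimal polynomial of γ. From γ = √193 + √195: γ^2 = 193 + 2√(37635) + 195 = 388 + 2√(37635), so γ^2 - 388 = 2√(37635); squaring, (γ^2 - 388)^2 = 4·37635, i.e. γ^4 - 776γ^2 + 150544 - 150540 = 0, i.e. γ^4 - 776γ^2 + 4 = 0. So γ is a root of x^4 - 776x^2 + 4. This polynomial is irreducible over Q: it has no rational root (each ±√193 ± √195 is irrational), and any factorization into two quadratics over Q would force √(37635) ∈ Q (pairing opposite roots) or √193, √195 ∈ Q (other pairings), all impossible. Hence [Q(γ):Q] = 4 = [Q(√193, √195):Q], so Q(γ) = Q(√193, √195).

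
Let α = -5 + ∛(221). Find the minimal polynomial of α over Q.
m_α(x) = x^3 + 15x^2 + 75x - 96

Set β = α + 5 = ∛(221), so β^3 = 221. Then (α + 5)^3 - 221 = 0, i.e. α is a root of g(x) = (x + 5)^3 - 221 = x^3 + 15x^2 + 75x - 96. Since g(x) = h(x + 5) where h(x) = x^3 - 221, and h is irreducible over Q (because 221 is not a perfect cube, so h has no rational root, and a monic cubic with no rational root is irreducible), g is also irreducible (irreducibility is preserved under the substitution x → x + 5). Hence m_α(x) = x^3 + 15x^2 + 75x - 96.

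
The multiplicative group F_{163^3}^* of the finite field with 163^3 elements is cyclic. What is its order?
|F_{163^3}^*| = 4330746

F_{163^3} has 163^3 = 4330747 elements; its multiplicative group consists of all nonzero elements, so |F_{163^3}^*| = 4330747 - 1 = 4330746. (It is cyclic since any finite subgroup of the multiplicative group of a field is cyclic.)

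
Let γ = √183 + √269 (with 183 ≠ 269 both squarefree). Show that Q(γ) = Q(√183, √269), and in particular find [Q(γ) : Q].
[Q(γ) : Q] = 4 (equivalently, Q(γ) = Q(√183, √269))

Obviously Q(γ) ⊆ Q(√183, √269), and [Q(√183, √269):Q] = 4 (since 183, 269 are distinct squarefree integers > 1 with 49227 not a perfect square). To show equality we compute the minimal polynomial of γ. From γ = √183 + √269: γ^2 = 183 + 2√(49227) + 269 = 452 + 2√(49227), so γ^2 - 452 = 2√(49227); squaring, (γ^2 - 452)^2 = 4·49227, i.e. γ^4 - 904γ^2 + 204304 - 196908 = 0, i.e. γ^4 - 904γ^2 + 7396 = 0. So γ is a root of x^4 - 904x^2 + 7396. This polynomial is irreducible over Q: it has no rational root (each ±√183 ± √269 is irrational), and any factorization into two quadratics over Q would force √(49227) ∈ Q (pairing opposite roots) or √183, √269 ∈ Q (other pairings), all impossible. Hence [Q(γ):Q] = 4 = [Q(√183, √269):Q], so Q(γ) = Q(√183, √269).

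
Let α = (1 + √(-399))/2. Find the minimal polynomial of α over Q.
m_α(x) = x^2 - x + 100

From 2α - 1 = √(-399), squaring gives (2α - 1)^2 = -399, i.e. 4α^2 - 4α + 1 = -399, so α^2 - α + (1 + 399)/4 = 0. Since -399 ≡ 1 (mod 4), (1 + 399)/4 = 100 ∈ Z. The polynomial x^2 - x + 100 has discriminant 1 - 4·(100) = -399, which is not a perfect square in Q (d = -399 is squarefree and ≠ 1), so x^2 - x + 100 is irreducible over Q. It is the minimal polynomial of α.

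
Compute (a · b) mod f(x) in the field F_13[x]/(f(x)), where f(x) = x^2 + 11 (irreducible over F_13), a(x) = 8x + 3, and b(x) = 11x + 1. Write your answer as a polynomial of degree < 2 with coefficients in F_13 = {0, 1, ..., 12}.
a · b ≡ 2x + 10 (mod f(x))

Multiply in F_13[x]: a(x)·b(x) = (8x + 3)·(11x + 1) = 10x^2 + 2x + 3. This has degree ≥ 2, so divide by f(x) over F_13: 10x^2 + 2x + 3 = (10)·(x^2 + 11) + (2x + 10). Hence a·b ≡ 2x + 10 (mod f). (F_13[x]/(f) is a field with 13^2 = 169 elements since f is irreducible of degree 2.)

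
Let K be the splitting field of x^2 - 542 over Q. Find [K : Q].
[K : Q] = 2

f(x) = x^2 - 542 factors as (x - √542)(x + √542). The splitting field is K = Q(√542). Since 542 is squarefree and > 1, it is not a perfect square, so x^2 - 542 is irreducible over Q and [Q(√542) : Q] = 2. Hence [K : Q] = 2.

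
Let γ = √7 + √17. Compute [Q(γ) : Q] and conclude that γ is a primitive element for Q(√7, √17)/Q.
[Q(γ) : Q] = 4 (equivalently, Q(γ) = Q(√7, √17))

Obviously Q(γ) ⊆ Q(√7, √17), and [Q(√7, √17):Q] = 4 (since 7, 17 are distinct squarefree integers > 1 with 119 not a perfect square). To show equality we compute the minimal polynomial of γ. From γ = √7 + √17: γ^2 = 7 + 2√(119) + 17 = 24 + 2√(119), so γ^2 - 24 = 2√(119); squaring, (γ^2 - 24)^2 = 4·119, i.e. γ^4 - 48γ^2 + 576 - 476 = 0, i.e. γ^4 - 48γ^2 + 100 = 0. So γ is a root of x^4 - 48x^2 + 100. This polynomial is irreducible over Q: it has no rational root (each ±√7 ± √17 is irrational), and any factorization into two quadratics over Q would force √(119) ∈ Q (pairing opposite roots) or √7, √17 ∈ Q (other pairings), all impossible. Hence [Q(γ):Q] = 4 = [Q(√7, √17):Q], so Q(γ) = Q(√7, √17).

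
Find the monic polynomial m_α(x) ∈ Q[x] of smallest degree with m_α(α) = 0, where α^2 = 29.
m_α(x) = x^2 - 29

α satisfies α^2 - 29 = 0, so x^2 - 29 annihilates α. Since d = 29 is squarefree and ≠ 1, it is not a perfect square in Q, so x^2 - 29 has no rational root and is therefore irreducible over Q (a degree-2 polynomial over a field is irreducible iff it has no root). Hence m_α(x) = x^2 - 29.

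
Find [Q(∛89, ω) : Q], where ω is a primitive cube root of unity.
[Q(∛89, ω) : Q] = 6

[Q(∛89):Q] = 3 (min poly x^3 - 89, irreducible since 89 is not a perfect cube). [Q(ω):Q] = 2 (min poly x^2 + x + 1). Since Q(∛89) ⊂ R and ω ∉ R, we have ω ∉ Q(∛89), so x^2 + x + 1 remains irreducible over Q(∛89) and [Q(∛89, ω) : Q(∛89)] = 2. By the tower law, [Q(∛89, ω) : Q] = 3 · 2 = 6. (In fact Q(∛89, ω) is the splitting field of x^3 - 89 over Q.)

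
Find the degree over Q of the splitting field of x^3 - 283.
[K : Q] = 6

The roots of x^3 - 283 are ∛283, ω∛283, ω^2∛283 where ω = e^(2πi/3) is a primitive cube root of unity, so K = Q(∛283, ω). Now [Q(∛283):Q] = 3 (since 283 is not a perfect cube, x^3 - 283 is irreducible) and [Q(ω):Q] = 2. Both 2 and 3 divide [K:Q], and [K:Q] ≤ 3·2 = 6, so [K:Q] = 6. (Equivalently: Q(∛283) ⊂ R but ω ∉ R, so [K : Q(∛283)] = 2.)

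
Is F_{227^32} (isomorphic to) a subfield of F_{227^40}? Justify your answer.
No: F_{227^32} is not a subfield of F_{227^40}

F_{p^m} embeds in F_{p^n} iff m | n. Here 32 ∤ 40 (since 40 = 1·32 + 8 with remainder 8 ≠ 0), so F_{227^32} is not a subfield of F_{227^40}. Equivalently: if it were, the tower law would give 32 = [F_{227^32}:F_227] dividing [F_{227^40}:F_227] = 40, contradiction.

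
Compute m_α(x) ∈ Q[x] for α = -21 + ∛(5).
m_α(x) = x^3 + 63x^2 + 1323x + 9256

Set β = α + 21 = ∛(5), so β^3 = 5. Then (α + 21)^3 - 5 = 0, i.e. α is a root of g(x) = (x + 21)^3 - 5 = x^3 + 63x^2 + 1323x + 9256. Since g(x) = h(x + 21) where h(x) = x^3 - 5, and h is irreducible over Q (because 5 is not a perfect cube, so h has no rational root, and a monic cubic with no rational root is irreducible), g is also irreducible (irreducibility is preserved under the substitution x → x + 21). Hence m_α(x) = x^3 + 63x^2 + 1323x + 9256.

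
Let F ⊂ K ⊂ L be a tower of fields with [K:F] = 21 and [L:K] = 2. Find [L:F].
[L:F] = 42

The tower law says that for any tower of field extensions F ⊂ K ⊂ L with finite degrees, [L:F] = [L:K] · [K:F]. Here this gives [L:F] = 2 · 21 = 42.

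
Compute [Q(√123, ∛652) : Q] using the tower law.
[Q(√123, ∛652) : Q] = 6

Let L = Q(√123, ∛652). Since Q(√123) ⊂ L and [Q(√123):Q] = 2, the tower law gives 2 | [L:Q]. Likewise Q(∛652) ⊂ L with [Q(∛652):Q] = 3 (because 652 is not a perfect cube), so 3 | [L:Q]. As gcd(2,3) = 1, [L:Q] is divisible by 6. Conversely L is generated over Q by √123 and ∛652, so [L:Q] ≤ 2·3 = 6. Therefore [Q(√123, ∛652) : Q] = 6.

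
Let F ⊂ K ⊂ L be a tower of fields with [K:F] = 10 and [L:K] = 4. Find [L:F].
[L:F] = 40

The tower law says that for any tower of field extensions F ⊂ K ⊂ L with finite degrees, [L:F] = [L:K] · [K:F]. Here this gives [L:F] = 4 · 10 = 40.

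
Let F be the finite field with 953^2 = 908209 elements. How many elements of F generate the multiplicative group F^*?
There are φ(908208) = 239616 primitive elements

F_q^* is cyclic of order q - 1 = 908208. A cyclic group of order m has exactly φ(m) generators. Here m = 908208 = 2^4 · 3^2 · 7 · 17 · 53, so the number of primitive elements is φ(908208) = 239616.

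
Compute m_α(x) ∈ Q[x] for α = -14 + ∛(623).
m_α(x) = x^3 + 42x^2 + 588x + 2121

Set β = α + 14 = ∛(623), so β^3 = 623. Then (α + 14)^3 - 623 = 0, i.e. α is a root of g(x) = (x + 14)^3 - 623 = x^3 + 42x^2 + 588x + 2121. Since g(x) = h(x + 14) where h(x) = x^3 - 623, and h is irreducible over Q (because 623 is not a perfect cube, so h has no rational root, and a monic cubic with no rational root is irreducible), g is also irreducible (irreducibility is preserved under the substitution x → x + 14). Hence m_α(x) = x^3 + 42x^2 + 588x + 2121.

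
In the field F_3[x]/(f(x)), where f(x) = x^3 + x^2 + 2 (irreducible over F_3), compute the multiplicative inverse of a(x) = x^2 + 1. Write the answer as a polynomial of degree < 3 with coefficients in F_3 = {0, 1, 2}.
a(x)^(-1) ≡ x^2 + 2x (mod f(x))

Since f is irreducible over F_3, F_3[x]/(f) is a field and a(x) ≠ 0 has an inverse. Apply the extended Euclidean algorithm to f(x) and a(x) in F_3[x]: f(x) = (x + 1)·a(x) + (2x + 1);  a(x) = (2x + 2)·(2x + 1) + (2). The last nonzero remainder is the constant 2 = gcd(f, a) in F_3. Back-substituting through the division chain expresses 2 = s(x)·a(x) + t(x)·f(x) with s(x) ≡ 2x^2 + x (mod f), so (2x^2 + x)·a(x) ≡ 2 (mod f). Multiplying by 2^(-1) ≡ 2 in F_3 gives a(x)^(-1) ≡ 2·(2x^2 + x) ≡ x^2 + 2x (mod f). Check: (x^2 + 1)·(x^2 + 2x) = x^4 + 2x^3 + x^2 + 2x ≡ 1 (mod x^3 + x^2 + 2).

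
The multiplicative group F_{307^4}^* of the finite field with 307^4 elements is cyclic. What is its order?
|F_{307^4}^*| = 8882874000

F_{307^4} has 307^4 = 8882874001 elements; its multiplicative group consists of all nonzero elements, so |F_{307^4}^*| = 8882874001 - 1 = 8882874000. (It is cyclic since any finite subgroup of the multiplicative group of a field is cyclic.)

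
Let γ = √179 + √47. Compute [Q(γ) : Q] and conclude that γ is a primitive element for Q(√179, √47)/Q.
[Q(γ) : Q] = 4 (equivalently, Q(γ) = Q(√179, √47))

Obviously Q(γ) ⊆ Q(√179, √47), and [Q(√179, √47):Q] = 4 (since 179, 47 are distinct squarefree integers > 1 with 8413 not a perfect square). To show equality we compute the minimal polynomial of γ. From γ = √179 + √47: γ^2 = 179 + 2√(8413) + 47 = 226 + 2√(8413), so γ^2 - 226 = 2√(8413); squaring, (γ^2 - 226)^2 = 4·8413, i.e. γ^4 - 452γ^2 + 51076 - 33652 = 0, i.e. γ^4 - 452γ^2 + 17424 = 0. So γ is a root of x^4 - 452x^2 + 17424. This polynomial is irreducible over Q: it has no rational root (each ±√179 ± √47 is irrational), and any factorization into two quadratics over Q would force √(8413) ∈ Q (pairing opposite roots) or √179, √47 ∈ Q (other pairings), all impossible. Hence [Q(γ):Q] = 4 = [Q(√179, √47):Q], so Q(γ) = Q(√179, √47).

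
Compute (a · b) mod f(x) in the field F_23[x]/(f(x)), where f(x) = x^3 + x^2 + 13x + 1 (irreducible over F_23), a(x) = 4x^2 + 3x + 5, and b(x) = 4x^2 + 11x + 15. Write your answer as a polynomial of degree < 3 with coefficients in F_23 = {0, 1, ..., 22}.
a · b ≡ 3x^2 + x + 12 (mod f(x))

Multiply in F_23[x]: a(x)·b(x) = (4x^2 + 3x + 5)·(4x^2 + 11x + 15) = 16x^4 + 10x^3 + 21x^2 + 8x + 6. This has degree ≥ 3, so divide by f(x) over F_23: 16x^4 + 10x^3 + 21x^2 + 8x + 6 = (16x + 17)·(x^3 + x^2 + 13x + 1) + (3x^2 + x + 12). Hence a·b ≡ 3x^2 + x + 12 (mod f). (F_23[x]/(f) is a field with 23^3 = 12167 elements since f is irreducible of degree 3.)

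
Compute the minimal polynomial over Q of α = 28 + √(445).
m_α(x) = x^2 - 56x + 339

From α - 28 = √(445), squaring gives (α - 28)^2 = 445, i.e. α^2 - 56α + 784 = 445, so α^2 - 56α + 339 = 0. The discriminant of x^2 - 56x + 339 is (-56)^2 - 4·(339) = 3136 - 1356 = 1780, and 4·(445) is not a perfect square in Q since 445 is squarefree and ≠ 1. Hence x^2 - 56x + 339 is irreducible over Q and is the minimal polynomial of α.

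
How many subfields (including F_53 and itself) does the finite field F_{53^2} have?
F_{53^2} has 2 subfields

The subfields of F_{p^n} are exactly the fields F_{p^d} for d | n (each is the fixed field of the unique index-d subgroup of Gal(F_{p^n}/F_p) ≅ Z/nZ). The divisors of n = 2 are {1, 2}, giving 2 subfields: F_{53^1}, F_{53^2}.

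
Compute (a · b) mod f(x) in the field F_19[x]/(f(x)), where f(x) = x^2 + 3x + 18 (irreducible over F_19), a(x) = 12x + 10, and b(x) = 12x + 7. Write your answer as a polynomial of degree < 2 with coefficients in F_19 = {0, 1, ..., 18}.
a · b ≡ 5 (mod f(x))

Multiply in F_19[x]: a(x)·b(x) = (12x + 10)·(12x + 7) = 11x^2 + 14x + 13. This has degree ≥ 2, so divide by f(x) over F_19: 11x^2 + 14x + 13 = (11)·(x^2 + 3x + 18) + (5). Hence a·b ≡ 5 (mod f). (F_19[x]/(f) is a field with 19^2 = 361 elements since f is irreducible of degree 2.)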